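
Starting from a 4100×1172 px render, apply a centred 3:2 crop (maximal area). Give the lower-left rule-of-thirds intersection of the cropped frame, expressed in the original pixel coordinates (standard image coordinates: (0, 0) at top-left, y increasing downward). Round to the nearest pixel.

4100/1172 > 3/2, so the 3:2 crop keeps the full height 1172 and trims width to 1172 × 3/2 = 1758.00 px.
Left offset = (4100 − 1758.00)/2 = 1171.00 px; top offset = 0.
Lower-left is one-third across and two-thirds down within the crop:
x = 1171.00 + 1 × 1758.00/3 ≈ 1757; y = 0.00 + 2 × 1172.00/3 ≈ 781.

x = 1757 px, y = 781 px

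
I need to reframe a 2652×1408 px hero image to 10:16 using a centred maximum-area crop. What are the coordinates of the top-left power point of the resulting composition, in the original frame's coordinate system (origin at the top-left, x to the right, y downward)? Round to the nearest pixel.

2652/1408 > 10/16, so the 10:16 crop keeps the full height 1408 and trims width to 1408 × 10/16 = 880.00 px.
Left offset = (2652 − 880.00)/2 = 886.00 px; top offset = 0.
Top-left is one-third across and one-third down within the crop:
x = 886.00 + 1 × 880.00/3 ≈ 1179; y = 0.00 + 1 × 1408.00/3 ≈ 469.

x = 1179 px, y = 469 px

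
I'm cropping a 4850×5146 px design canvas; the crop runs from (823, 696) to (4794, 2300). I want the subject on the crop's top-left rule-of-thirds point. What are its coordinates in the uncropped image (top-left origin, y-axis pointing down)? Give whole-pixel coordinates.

(2147, 1231)

Crop width = 4794 − 823 = 3971 px; one third is 1323.67 px.
Crop height = 2300 − 696 = 1604 px; one third is 534.67 px.
The top-left point is one-third across and one-third down within the crop:
x = 823 + 1 × 1323.67 ≈ 2147; y = 696 + 1 × 534.67 ≈ 1231.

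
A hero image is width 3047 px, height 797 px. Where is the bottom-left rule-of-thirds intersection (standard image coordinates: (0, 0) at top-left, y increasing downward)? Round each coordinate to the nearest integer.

(1016, 531)

The bottom-left point sits one-third of the way across and two-thirds of the way down.
x = 1 × 3047/3 ≈ 1016; y = 2 × 797/3 ≈ 531.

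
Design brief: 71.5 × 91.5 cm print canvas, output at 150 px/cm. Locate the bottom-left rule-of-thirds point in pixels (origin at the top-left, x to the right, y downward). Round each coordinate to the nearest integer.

(3575, 9150)

In pixels the canvas is 71.5 × 150 = 10725 wide and 91.5 × 150 = 13725 tall.
The bottom-left point is one-third across and two-thirds down:
x = 1 × 10725/3 ≈ 3575; y = 2 × 13725/3 ≈ 9150.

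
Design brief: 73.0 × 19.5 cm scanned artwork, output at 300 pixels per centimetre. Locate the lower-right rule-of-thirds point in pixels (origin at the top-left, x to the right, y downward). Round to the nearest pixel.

(14600, 3900)

In pixels the canvas is 73.0 × 300 = 21900 wide and 19.5 × 300 = 5850 tall.
The lower-right point is two-thirds across and two-thirds down:
x = 2 × 21900/3 ≈ 14600; y = 2 × 5850/3 ≈ 3900.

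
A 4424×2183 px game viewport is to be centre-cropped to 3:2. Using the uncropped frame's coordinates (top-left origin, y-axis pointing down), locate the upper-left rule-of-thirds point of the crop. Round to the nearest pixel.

4424/2183 > 3/2, so the 3:2 crop keeps the full height 2183 and trims width to 2183 × 3/2 = 3274.50 px.
Left offset = (4424 − 3274.50)/2 = 574.75 px; top offset = 0.
Upper-left is one-third across and one-third down within the crop:
x = 574.75 + 1 × 3274.50/3 ≈ 1666; y = 0.00 + 1 × 2183.00/3 ≈ 728.

x = 1666 px, y = 728 px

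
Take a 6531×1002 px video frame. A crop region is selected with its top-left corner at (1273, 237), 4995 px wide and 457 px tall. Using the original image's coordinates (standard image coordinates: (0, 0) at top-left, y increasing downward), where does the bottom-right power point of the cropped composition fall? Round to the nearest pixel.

One third of the crop width 4995 is 1665.00 px.
One third of the crop height 457 is 152.33 px.
The bottom-right point is two-thirds across and two-thirds down within the crop:
x = 1273 + 2 × 1665.00 ≈ 4603; y = 237 + 2 × 152.33 ≈ 542.

(4603, 542)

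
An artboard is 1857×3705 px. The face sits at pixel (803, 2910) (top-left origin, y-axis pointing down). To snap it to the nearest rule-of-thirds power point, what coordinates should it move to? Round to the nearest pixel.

x = 619 px, y = 2470 px

Third lines: x ∈ {619, 1238}, y ∈ {1235, 2470}.
803 is closer to x = 619; 2910 is closer to y = 2470.
So the nearest intersection is the lower-left power point.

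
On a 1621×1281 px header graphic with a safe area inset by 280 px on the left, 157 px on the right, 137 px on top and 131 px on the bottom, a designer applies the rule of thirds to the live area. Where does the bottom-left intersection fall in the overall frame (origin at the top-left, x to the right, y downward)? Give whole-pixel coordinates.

x = 675 px, y = 812 px

Content width = 1621 − 280 − 157 = 1184 px; content height = 1281 − 137 − 131 = 1013 px.
Bottom-left is one-third across and two-thirds down within the live area.
x = 280 + 1 × 1184/3 = 280 + 394.67 ≈ 675
y = 137 + 2 × 1013/3 = 137 + 675.33 ≈ 812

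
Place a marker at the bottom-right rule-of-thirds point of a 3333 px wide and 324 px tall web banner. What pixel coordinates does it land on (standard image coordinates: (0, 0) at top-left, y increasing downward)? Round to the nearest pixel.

The bottom-right point sits two-thirds of the way across and two-thirds of the way down.
x = 2 × 3333/3 ≈ 2222; y = 2 × 324/3 ≈ 216.

(2222, 216)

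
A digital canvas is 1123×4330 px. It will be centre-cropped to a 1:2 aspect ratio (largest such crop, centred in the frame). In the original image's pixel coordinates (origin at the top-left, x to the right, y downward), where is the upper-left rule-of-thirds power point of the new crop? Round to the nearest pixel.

1123/4330 < 1/2, so the 1:2 crop keeps the full width 1123 and trims height to 1123 × 2/1 = 2246.00 px.
Top offset = (4330 − 2246.00)/2 = 1042.00 px; left offset = 0.
Upper-left is one-third across and one-third down within the crop:
x = 0.00 + 1 × 1123.00/3 ≈ 374; y = 1042.00 + 1 × 2246.00/3 ≈ 1791.

x = 374 px, y = 1791 px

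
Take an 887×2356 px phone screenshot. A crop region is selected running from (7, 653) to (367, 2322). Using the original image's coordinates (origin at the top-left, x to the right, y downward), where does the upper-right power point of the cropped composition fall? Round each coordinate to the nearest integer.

(247, 1209)

Crop width = 367 − 7 = 360 px; one third is 120.00 px.
Crop height = 2322 − 653 = 1669 px; one third is 556.33 px.
The upper-right point is two-thirds across and one-third down within the crop:
x = 7 + 2 × 120.00 ≈ 247; y = 653 + 1 × 556.33 ≈ 1209.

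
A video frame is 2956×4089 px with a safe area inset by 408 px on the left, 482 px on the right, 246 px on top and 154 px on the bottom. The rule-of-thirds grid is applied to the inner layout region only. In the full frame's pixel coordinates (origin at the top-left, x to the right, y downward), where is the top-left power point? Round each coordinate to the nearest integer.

(1097, 1476)

Content width = 2956 − 408 − 482 = 2066 px; content height = 4089 − 246 − 154 = 3689 px.
Top-left is one-third across and one-third down within the inner layout region.
x = 408 + 1 × 2066/3 = 408 + 688.67 ≈ 1097
y = 246 + 1 × 3689/3 = 246 + 1229.67 ≈ 1476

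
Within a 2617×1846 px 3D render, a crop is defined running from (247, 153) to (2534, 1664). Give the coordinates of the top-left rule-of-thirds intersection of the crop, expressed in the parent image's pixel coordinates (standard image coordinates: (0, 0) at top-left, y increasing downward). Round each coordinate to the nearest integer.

x = 1009 px, y = 657 px

Crop width = 2534 − 247 = 2287 px; one third is 762.33 px.
Crop height = 1664 − 153 = 1511 px; one third is 503.67 px.
The top-left point is one-third across and one-third down within the crop:
x = 247 + 1 × 762.33 ≈ 1009; y = 153 + 1 × 503.67 ≈ 657.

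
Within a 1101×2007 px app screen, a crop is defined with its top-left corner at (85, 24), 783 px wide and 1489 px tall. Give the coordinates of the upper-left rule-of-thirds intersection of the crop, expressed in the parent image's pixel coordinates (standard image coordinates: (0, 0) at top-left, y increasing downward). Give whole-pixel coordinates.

One third of the crop width 783 is 261.00 px.
One third of the crop height 1489 is 496.33 px.
The upper-left point is one-third across and one-third down within the crop:
x = 85 + 1 × 261.00 ≈ 346; y = 24 + 1 × 496.33 ≈ 520.

x = 346 px, y = 520 px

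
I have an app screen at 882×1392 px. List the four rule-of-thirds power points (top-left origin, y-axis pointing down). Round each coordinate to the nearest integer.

One third of 882 is 294; one third of 1392 is 464.
Vertical third lines at x = 294 and x = 588; horizontal third lines at y = 464 and y = 928.

(294, 464), (588, 464), (294, 928), (588, 928)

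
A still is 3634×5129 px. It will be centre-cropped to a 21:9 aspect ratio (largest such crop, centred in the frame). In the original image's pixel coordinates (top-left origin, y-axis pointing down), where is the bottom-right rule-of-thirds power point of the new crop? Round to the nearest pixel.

(2423, 2824)

3634/5129 < 21/9, so the 21:9 crop keeps the full width 3634 and trims height to 3634 × 9/21 = 1557.43 px.
Top offset = (5129 − 1557.43)/2 = 1785.79 px; left offset = 0.
Bottom-right is two-thirds across and two-thirds down within the crop:
x = 0.00 + 2 × 3634.00/3 ≈ 2423; y = 1785.79 + 2 × 1557.43/3 ≈ 2824.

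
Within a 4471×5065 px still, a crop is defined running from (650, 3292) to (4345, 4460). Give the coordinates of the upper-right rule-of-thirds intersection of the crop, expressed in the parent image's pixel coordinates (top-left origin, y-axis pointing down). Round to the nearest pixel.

Crop width = 4345 − 650 = 3695 px; one third is 1231.67 px.
Crop height = 4460 − 3292 = 1168 px; one third is 389.33 px.
The upper-right point is two-thirds across and one-third down within the crop:
x = 650 + 2 × 1231.67 ≈ 3113; y = 3292 + 1 × 389.33 ≈ 3681.

x = 3113 px, y = 3681 px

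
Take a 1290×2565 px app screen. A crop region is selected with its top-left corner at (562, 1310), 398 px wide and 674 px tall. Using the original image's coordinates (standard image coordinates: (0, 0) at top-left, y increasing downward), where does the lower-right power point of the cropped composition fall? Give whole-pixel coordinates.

(827, 1759)

One third of the crop width 398 is 132.67 px.
One third of the crop height 674 is 224.67 px.
The lower-right point is two-thirds across and two-thirds down within the crop:
x = 562 + 2 × 132.67 ≈ 827; y = 1310 + 2 × 224.67 ≈ 1759.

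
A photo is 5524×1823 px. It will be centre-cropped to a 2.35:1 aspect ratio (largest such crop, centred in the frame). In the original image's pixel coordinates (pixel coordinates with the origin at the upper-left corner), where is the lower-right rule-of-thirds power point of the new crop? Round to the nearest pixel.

(3476, 1215)

5524/1823 > 2.35/1, so the 2.35:1 crop keeps the full height 1823 and trims width to 1823 × 2.35/1 = 4284.05 px.
Left offset = (5524 − 4284.05)/2 = 619.97 px; top offset = 0.
Lower-right is two-thirds across and two-thirds down within the crop:
x = 619.97 + 2 × 4284.05/3 ≈ 3476; y = 0.00 + 2 × 1823.00/3 ≈ 1215.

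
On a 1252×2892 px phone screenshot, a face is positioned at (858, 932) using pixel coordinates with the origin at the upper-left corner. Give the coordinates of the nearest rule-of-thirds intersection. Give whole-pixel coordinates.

Third lines: x ∈ {417, 835}, y ∈ {964, 1928}.
858 is closer to x = 835; 932 is closer to y = 964.
So the nearest intersection is the upper-right power point.

(835, 964)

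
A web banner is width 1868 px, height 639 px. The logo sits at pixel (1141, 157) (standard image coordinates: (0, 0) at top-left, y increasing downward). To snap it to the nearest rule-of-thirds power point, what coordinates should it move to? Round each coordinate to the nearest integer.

Third lines: x ∈ {623, 1245}, y ∈ {213, 426}.
1141 is closer to x = 1245; 157 is closer to y = 213.
So the nearest intersection is the upper-right power point.

(1245, 213)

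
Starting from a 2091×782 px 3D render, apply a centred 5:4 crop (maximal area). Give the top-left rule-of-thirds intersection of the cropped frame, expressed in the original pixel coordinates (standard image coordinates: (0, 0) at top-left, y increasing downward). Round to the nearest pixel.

2091/782 > 5/4, so the 5:4 crop keeps the full height 782 and trims width to 782 × 5/4 = 977.50 px.
Left offset = (2091 − 977.50)/2 = 556.75 px; top offset = 0.
Top-left is one-third across and one-third down within the crop:
x = 556.75 + 1 × 977.50/3 ≈ 883; y = 0.00 + 1 × 782.00/3 ≈ 261.

x = 883 px, y = 261 px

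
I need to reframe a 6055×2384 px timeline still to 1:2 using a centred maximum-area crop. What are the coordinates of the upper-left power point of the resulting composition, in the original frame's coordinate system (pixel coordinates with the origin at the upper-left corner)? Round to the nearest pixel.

6055/2384 > 1/2, so the 1:2 crop keeps the full height 2384 and trims width to 2384 × 1/2 = 1192.00 px.
Left offset = (6055 − 1192.00)/2 = 2431.50 px; top offset = 0.
Upper-left is one-third across and one-third down within the crop:
x = 2431.50 + 1 × 1192.00/3 ≈ 2829; y = 0.00 + 1 × 2384.00/3 ≈ 795.

(2829, 795)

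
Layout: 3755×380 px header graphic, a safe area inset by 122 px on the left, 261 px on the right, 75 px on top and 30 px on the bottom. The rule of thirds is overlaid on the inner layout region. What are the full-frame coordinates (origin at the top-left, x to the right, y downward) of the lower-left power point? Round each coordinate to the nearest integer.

x = 1246 px, y = 258 px

Content width = 3755 − 122 − 261 = 3372 px; content height = 380 − 75 − 30 = 275 px.
Lower-left is one-third across and two-thirds down within the inner layout region.
x = 122 + 1 × 3372/3 = 122 + 1124.00 ≈ 1246
y = 75 + 2 × 275/3 = 75 + 183.33 ≈ 258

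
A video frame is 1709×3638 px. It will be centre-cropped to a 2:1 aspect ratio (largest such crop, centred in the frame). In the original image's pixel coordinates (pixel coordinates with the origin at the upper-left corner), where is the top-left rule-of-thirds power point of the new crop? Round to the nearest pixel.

1709/3638 < 2/1, so the 2:1 crop keeps the full width 1709 and trims height to 1709 × 1/2 = 854.50 px.
Top offset = (3638 − 854.50)/2 = 1391.75 px; left offset = 0.
Top-left is one-third across and one-third down within the crop:
x = 0.00 + 1 × 1709.00/3 ≈ 570; y = 1391.75 + 1 × 854.50/3 ≈ 1677.

x = 570 px, y = 1677 px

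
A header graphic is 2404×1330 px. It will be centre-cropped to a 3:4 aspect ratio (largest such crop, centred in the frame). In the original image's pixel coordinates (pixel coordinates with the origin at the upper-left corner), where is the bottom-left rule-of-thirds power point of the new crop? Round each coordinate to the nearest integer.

(1036, 887)

2404/1330 > 3/4, so the 3:4 crop keeps the full height 1330 and trims width to 1330 × 3/4 = 997.50 px.
Left offset = (2404 − 997.50)/2 = 703.25 px; top offset = 0.
Bottom-left is one-third across and two-thirds down within the crop:
x = 703.25 + 1 × 997.50/3 ≈ 1036; y = 0.00 + 2 × 1330.00/3 ≈ 887.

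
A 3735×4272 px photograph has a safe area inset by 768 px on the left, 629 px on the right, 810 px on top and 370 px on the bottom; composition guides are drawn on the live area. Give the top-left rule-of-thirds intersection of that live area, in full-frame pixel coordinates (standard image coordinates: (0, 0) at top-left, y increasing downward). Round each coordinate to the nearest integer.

Content width = 3735 − 768 − 629 = 2338 px; content height = 4272 − 810 − 370 = 3092 px.
Top-left is one-third across and one-third down within the live area.
x = 768 + 1 × 2338/3 = 768 + 779.33 ≈ 1547
y = 810 + 1 × 3092/3 = 810 + 1030.67 ≈ 1841

(1547, 1841)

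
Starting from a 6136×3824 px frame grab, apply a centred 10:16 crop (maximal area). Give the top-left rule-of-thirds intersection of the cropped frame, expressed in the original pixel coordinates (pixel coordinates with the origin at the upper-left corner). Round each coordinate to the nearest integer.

x = 2670 px, y = 1275 px

6136/3824 > 10/16, so the 10:16 crop keeps the full height 3824 and trims width to 3824 × 10/16 = 2390.00 px.
Left offset = (6136 − 2390.00)/2 = 1873.00 px; top offset = 0.
Top-left is one-third across and one-third down within the crop:
x = 1873.00 + 1 × 2390.00/3 ≈ 2670; y = 0.00 + 1 × 3824.00/3 ≈ 1275.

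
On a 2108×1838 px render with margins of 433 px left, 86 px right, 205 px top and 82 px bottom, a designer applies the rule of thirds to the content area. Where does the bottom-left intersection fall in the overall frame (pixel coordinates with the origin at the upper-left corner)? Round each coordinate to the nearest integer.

x = 963 px, y = 1239 px

Content width = 2108 − 433 − 86 = 1589 px; content height = 1838 − 205 − 82 = 1551 px.
Bottom-left is one-third across and two-thirds down within the content area.
x = 433 + 1 × 1589/3 = 433 + 529.67 ≈ 963
y = 205 + 2 × 1551/3 = 205 + 1034.00 ≈ 1239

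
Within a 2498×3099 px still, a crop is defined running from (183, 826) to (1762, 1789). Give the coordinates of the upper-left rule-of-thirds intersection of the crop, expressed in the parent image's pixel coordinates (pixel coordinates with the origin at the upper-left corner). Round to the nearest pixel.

x = 709 px, y = 1147 px

Crop width = 1762 − 183 = 1579 px; one third is 526.33 px.
Crop height = 1789 − 826 = 963 px; one third is 321.00 px.
The upper-left point is one-third across and one-third down within the crop:
x = 183 + 1 × 526.33 ≈ 709; y = 826 + 1 × 321.00 ≈ 1147.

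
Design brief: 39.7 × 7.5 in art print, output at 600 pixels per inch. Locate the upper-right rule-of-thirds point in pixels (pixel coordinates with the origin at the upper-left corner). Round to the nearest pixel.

In pixels the canvas is 39.7 × 600 = 23820 wide and 7.5 × 600 = 4500 tall.
The upper-right point is two-thirds across and one-third down:
x = 2 × 23820/3 ≈ 15880; y = 1 × 4500/3 ≈ 1500.

(15880, 1500)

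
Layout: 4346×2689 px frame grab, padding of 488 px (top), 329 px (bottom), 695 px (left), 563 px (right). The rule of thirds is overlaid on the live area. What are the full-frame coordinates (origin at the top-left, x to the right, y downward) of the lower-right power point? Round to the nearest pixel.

Content width = 4346 − 695 − 563 = 3088 px; content height = 2689 − 488 − 329 = 1872 px.
Lower-right is two-thirds across and two-thirds down within the live area.
x = 695 + 2 × 3088/3 = 695 + 2058.67 ≈ 2754
y = 488 + 2 × 1872/3 = 488 + 1248.00 ≈ 1736

x = 2754 px, y = 1736 px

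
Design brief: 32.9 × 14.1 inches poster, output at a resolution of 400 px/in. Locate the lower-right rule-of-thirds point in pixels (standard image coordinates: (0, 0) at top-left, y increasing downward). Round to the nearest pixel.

(8773, 3760)

In pixels the canvas is 32.9 × 400 = 13160 wide and 14.1 × 400 = 5640 tall.
The lower-right point is two-thirds across and two-thirds down:
x = 2 × 13160/3 ≈ 8773; y = 2 × 5640/3 ≈ 3760.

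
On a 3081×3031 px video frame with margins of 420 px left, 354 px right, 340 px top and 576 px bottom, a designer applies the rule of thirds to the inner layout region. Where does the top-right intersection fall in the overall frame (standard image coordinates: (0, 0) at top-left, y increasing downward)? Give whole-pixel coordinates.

Content width = 3081 − 420 − 354 = 2307 px; content height = 3031 − 340 − 576 = 2115 px.
Top-right is two-thirds across and one-third down within the inner layout region.
x = 420 + 2 × 2307/3 = 420 + 1538.00 ≈ 1958
y = 340 + 1 × 2115/3 = 340 + 705.00 ≈ 1045

(1958, 1045)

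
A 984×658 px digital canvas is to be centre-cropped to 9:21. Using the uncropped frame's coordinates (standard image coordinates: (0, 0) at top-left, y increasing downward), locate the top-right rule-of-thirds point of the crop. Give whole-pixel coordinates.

984/658 > 9/21, so the 9:21 crop keeps the full height 658 and trims width to 658 × 9/21 = 282.00 px.
Left offset = (984 − 282.00)/2 = 351.00 px; top offset = 0.
Top-right is two-thirds across and one-third down within the crop:
x = 351.00 + 2 × 282.00/3 ≈ 539; y = 0.00 + 1 × 658.00/3 ≈ 219.

x = 539 px, y = 219 px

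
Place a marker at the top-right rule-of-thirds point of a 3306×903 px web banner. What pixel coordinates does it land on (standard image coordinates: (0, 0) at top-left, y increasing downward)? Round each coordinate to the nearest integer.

(2204, 301)

The top-right point sits two-thirds of the way across and one-third of the way down.
x = 2 × 3306/3 ≈ 2204; y = 1 × 903/3 ≈ 301.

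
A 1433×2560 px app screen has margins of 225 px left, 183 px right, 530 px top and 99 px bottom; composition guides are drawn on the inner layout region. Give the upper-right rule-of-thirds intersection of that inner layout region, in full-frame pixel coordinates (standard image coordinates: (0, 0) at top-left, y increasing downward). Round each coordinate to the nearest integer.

Content width = 1433 − 225 − 183 = 1025 px; content height = 2560 − 530 − 99 = 1931 px.
Upper-right is two-thirds across and one-third down within the inner layout region.
x = 225 + 2 × 1025/3 = 225 + 683.33 ≈ 908
y = 530 + 1 × 1931/3 = 530 + 643.67 ≈ 1174

x = 908 px, y = 1174 px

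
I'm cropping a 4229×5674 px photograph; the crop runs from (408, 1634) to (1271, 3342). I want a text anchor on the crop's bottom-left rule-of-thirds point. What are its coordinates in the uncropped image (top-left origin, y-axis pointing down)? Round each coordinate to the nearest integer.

Crop width = 1271 − 408 = 863 px; one third is 287.67 px.
Crop height = 3342 − 1634 = 1708 px; one third is 569.33 px.
The bottom-left point is one-third across and two-thirds down within the crop:
x = 408 + 1 × 287.67 ≈ 696; y = 1634 + 2 × 569.33 ≈ 2773.

x = 696 px, y = 2773 px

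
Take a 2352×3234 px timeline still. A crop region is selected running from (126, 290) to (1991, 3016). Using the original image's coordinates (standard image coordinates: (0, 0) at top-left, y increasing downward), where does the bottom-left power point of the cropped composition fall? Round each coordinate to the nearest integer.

x = 748 px, y = 2107 px

Crop width = 1991 − 126 = 1865 px; one third is 621.67 px.
Crop height = 3016 − 290 = 2726 px; one third is 908.67 px.
The bottom-left point is one-third across and two-thirds down within the crop:
x = 126 + 1 × 621.67 ≈ 748; y = 290 + 2 × 908.67 ≈ 2107.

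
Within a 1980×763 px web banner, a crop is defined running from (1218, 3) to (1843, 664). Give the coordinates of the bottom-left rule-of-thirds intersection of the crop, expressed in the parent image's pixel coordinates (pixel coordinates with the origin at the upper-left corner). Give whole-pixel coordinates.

Crop width = 1843 − 1218 = 625 px; one third is 208.33 px.
Crop height = 664 − 3 = 661 px; one third is 220.33 px.
The bottom-left point is one-third across and two-thirds down within the crop:
x = 1218 + 1 × 208.33 ≈ 1426; y = 3 + 2 × 220.33 ≈ 444.

(1426, 444)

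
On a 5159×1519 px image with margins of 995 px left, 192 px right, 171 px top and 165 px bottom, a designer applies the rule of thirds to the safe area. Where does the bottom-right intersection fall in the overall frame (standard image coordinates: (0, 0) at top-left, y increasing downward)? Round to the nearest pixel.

x = 3643 px, y = 960 px

Content width = 5159 − 995 − 192 = 3972 px; content height = 1519 − 171 − 165 = 1183 px.
Bottom-right is two-thirds across and two-thirds down within the safe area.
x = 995 + 2 × 3972/3 = 995 + 2648.00 ≈ 3643
y = 171 + 2 × 1183/3 = 171 + 788.67 ≈ 960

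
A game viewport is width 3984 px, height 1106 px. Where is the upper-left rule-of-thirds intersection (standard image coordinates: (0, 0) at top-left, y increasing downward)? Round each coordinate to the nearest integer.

The upper-left point sits one-third of the way across and one-third of the way down.
x = 1 × 3984/3 ≈ 1328; y = 1 × 1106/3 ≈ 369.

x = 1328 px, y = 369 px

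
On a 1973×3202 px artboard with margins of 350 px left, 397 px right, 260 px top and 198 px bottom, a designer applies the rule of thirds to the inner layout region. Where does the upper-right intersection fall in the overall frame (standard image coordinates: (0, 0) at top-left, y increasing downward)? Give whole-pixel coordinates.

x = 1167 px, y = 1175 px

Content width = 1973 − 350 − 397 = 1226 px; content height = 3202 − 260 − 198 = 2744 px.
Upper-right is two-thirds across and one-third down within the inner layout region.
x = 350 + 2 × 1226/3 = 350 + 817.33 ≈ 1167
y = 260 + 1 × 2744/3 = 260 + 914.67 ≈ 1175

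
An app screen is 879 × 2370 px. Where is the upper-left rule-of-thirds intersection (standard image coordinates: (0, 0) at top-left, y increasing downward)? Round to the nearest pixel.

The upper-left point sits one-third of the way across and one-third of the way down.
x = 1 × 879/3 ≈ 293; y = 1 × 2370/3 ≈ 790.

(293, 790)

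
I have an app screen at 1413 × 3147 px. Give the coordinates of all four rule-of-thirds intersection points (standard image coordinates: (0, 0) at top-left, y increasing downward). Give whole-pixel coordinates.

One third of 1413 is 471; one third of 3147 is 1049.
Vertical third lines at x = 471 and x = 942; horizontal third lines at y = 1049 and y = 2098.

(471, 1049), (942, 1049), (471, 2098), (942, 2098)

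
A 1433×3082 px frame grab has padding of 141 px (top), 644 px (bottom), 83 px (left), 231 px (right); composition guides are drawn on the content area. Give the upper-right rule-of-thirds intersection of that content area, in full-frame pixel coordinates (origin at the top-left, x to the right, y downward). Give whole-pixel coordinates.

Content width = 1433 − 83 − 231 = 1119 px; content height = 3082 − 141 − 644 = 2297 px.
Upper-right is two-thirds across and one-third down within the content area.
x = 83 + 2 × 1119/3 = 83 + 746.00 ≈ 829
y = 141 + 1 × 2297/3 = 141 + 765.67 ≈ 907

(829, 907)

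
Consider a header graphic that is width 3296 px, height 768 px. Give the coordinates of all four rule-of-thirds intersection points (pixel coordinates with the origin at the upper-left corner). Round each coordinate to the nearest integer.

One third of 3296 is 1098.67; one third of 768 is 256.
Vertical third lines at x = 1099 and x = 2197; horizontal third lines at y = 256 and y = 512.

(1099, 256), (2197, 256), (1099, 512), (2197, 512)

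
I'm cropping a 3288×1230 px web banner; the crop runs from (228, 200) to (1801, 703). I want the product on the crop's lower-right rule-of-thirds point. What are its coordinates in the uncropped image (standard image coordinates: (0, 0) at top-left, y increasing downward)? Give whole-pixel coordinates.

x = 1277 px, y = 535 px

Crop width = 1801 − 228 = 1573 px; one third is 524.33 px.
Crop height = 703 − 200 = 503 px; one third is 167.67 px.
The lower-right point is two-thirds across and two-thirds down within the crop:
x = 228 + 2 × 524.33 ≈ 1277; y = 200 + 2 × 167.67 ≈ 535.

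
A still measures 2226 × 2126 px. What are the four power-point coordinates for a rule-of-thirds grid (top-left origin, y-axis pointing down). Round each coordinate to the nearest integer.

(742, 709), (1484, 709), (742, 1417), (1484, 1417)

One third of 2226 is 742; one third of 2126 is 708.67.
Vertical third lines at x = 742 and x = 1484; horizontal third lines at y = 709 and y = 1417.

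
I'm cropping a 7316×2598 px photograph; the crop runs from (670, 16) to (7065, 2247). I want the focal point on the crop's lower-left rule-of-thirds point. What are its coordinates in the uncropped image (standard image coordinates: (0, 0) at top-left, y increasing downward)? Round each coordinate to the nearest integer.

Crop width = 7065 − 670 = 6395 px; one third is 2131.67 px.
Crop height = 2247 − 16 = 2231 px; one third is 743.67 px.
The lower-left point is one-third across and two-thirds down within the crop:
x = 670 + 1 × 2131.67 ≈ 2802; y = 16 + 2 × 743.67 ≈ 1503.

(2802, 1503)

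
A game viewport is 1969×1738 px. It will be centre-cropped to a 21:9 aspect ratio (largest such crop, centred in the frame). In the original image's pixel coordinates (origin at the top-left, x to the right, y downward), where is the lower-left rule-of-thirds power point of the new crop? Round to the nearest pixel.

1969/1738 < 21/9, so the 21:9 crop keeps the full width 1969 and trims height to 1969 × 9/21 = 843.86 px.
Top offset = (1738 − 843.86)/2 = 447.07 px; left offset = 0.
Lower-left is one-third across and two-thirds down within the crop:
x = 0.00 + 1 × 1969.00/3 ≈ 656; y = 447.07 + 2 × 843.86/3 ≈ 1010.

(656, 1010)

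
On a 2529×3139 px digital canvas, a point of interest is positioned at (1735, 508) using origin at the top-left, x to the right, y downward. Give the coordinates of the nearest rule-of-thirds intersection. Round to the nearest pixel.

(1686, 1046)

Third lines: x ∈ {843, 1686}, y ∈ {1046, 2093}.
1735 is closer to x = 1686; 508 is closer to y = 1046.
So the nearest intersection is the upper-right power point.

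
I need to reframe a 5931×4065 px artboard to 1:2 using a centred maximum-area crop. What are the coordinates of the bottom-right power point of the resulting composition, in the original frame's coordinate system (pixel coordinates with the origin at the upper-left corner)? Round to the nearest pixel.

5931/4065 > 1/2, so the 1:2 crop keeps the full height 4065 and trims width to 4065 × 1/2 = 2032.50 px.
Left offset = (5931 − 2032.50)/2 = 1949.25 px; top offset = 0.
Bottom-right is two-thirds across and two-thirds down within the crop:
x = 1949.25 + 2 × 2032.50/3 ≈ 3304; y = 0.00 + 2 × 4065.00/3 ≈ 2710.

x = 3304 px, y = 2710 px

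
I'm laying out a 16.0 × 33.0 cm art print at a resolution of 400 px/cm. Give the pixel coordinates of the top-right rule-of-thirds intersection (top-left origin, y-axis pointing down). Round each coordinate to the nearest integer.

In pixels the canvas is 16.0 × 400 = 6400 wide and 33.0 × 400 = 13200 tall.
The top-right point is two-thirds across and one-third down:
x = 2 × 6400/3 ≈ 4267; y = 1 × 13200/3 ≈ 4400.

(4267, 4400)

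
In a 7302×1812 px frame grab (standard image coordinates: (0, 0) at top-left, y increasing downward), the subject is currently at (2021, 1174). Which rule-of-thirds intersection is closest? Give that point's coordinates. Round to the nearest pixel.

(2434, 1208)

Third lines: x ∈ {2434, 4868}, y ∈ {604, 1208}.
2021 is closer to x = 2434; 1174 is closer to y = 1208.
So the nearest intersection is the lower-left power point.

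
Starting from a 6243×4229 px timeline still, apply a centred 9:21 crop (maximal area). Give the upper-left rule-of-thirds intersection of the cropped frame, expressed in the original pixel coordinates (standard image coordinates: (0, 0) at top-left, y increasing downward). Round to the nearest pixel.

x = 2819 px, y = 1410 px

6243/4229 > 9/21, so the 9:21 crop keeps the full height 4229 and trims width to 4229 × 9/21 = 1812.43 px.
Left offset = (6243 − 1812.43)/2 = 2215.29 px; top offset = 0.
Upper-left is one-third across and one-third down within the crop:
x = 2215.29 + 1 × 1812.43/3 ≈ 2819; y = 0.00 + 1 × 4229.00/3 ≈ 1410.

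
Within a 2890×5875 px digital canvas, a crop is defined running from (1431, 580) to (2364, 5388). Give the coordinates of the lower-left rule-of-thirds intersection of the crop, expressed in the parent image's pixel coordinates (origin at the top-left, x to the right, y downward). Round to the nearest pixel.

x = 1742 px, y = 3785 px

Crop width = 2364 − 1431 = 933 px; one third is 311.00 px.
Crop height = 5388 − 580 = 4808 px; one third is 1602.67 px.
The lower-left point is one-third across and two-thirds down within the crop:
x = 1431 + 1 × 311.00 ≈ 1742; y = 580 + 2 × 1602.67 ≈ 3785.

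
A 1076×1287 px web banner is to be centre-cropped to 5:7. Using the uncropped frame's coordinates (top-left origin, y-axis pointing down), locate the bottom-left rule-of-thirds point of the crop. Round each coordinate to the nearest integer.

1076/1287 > 5/7, so the 5:7 crop keeps the full height 1287 and trims width to 1287 × 5/7 = 919.29 px.
Left offset = (1076 − 919.29)/2 = 78.36 px; top offset = 0.
Bottom-left is one-third across and two-thirds down within the crop:
x = 78.36 + 1 × 919.29/3 ≈ 385; y = 0.00 + 2 × 1287.00/3 ≈ 858.

(385, 858)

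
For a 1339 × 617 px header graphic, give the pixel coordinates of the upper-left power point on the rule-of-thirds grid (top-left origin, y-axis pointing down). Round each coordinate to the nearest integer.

x = 446 px, y = 206 px

The upper-left point sits one-third of the way across and one-third of the way down.
x = 1 × 1339/3 ≈ 446; y = 1 × 617/3 ≈ 206.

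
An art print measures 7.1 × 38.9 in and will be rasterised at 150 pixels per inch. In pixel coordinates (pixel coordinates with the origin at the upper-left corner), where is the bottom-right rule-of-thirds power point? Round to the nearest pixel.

(710, 3890)

In pixels the canvas is 7.1 × 150 = 1065 wide and 38.9 × 150 = 5835 tall.
The bottom-right point is two-thirds across and two-thirds down:
x = 2 × 1065/3 ≈ 710; y = 2 × 5835/3 ≈ 3890.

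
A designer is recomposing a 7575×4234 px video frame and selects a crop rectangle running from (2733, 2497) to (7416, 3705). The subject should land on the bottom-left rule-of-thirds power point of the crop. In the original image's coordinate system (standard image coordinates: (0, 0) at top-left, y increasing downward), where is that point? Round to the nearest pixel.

Crop width = 7416 − 2733 = 4683 px; one third is 1561.00 px.
Crop height = 3705 − 2497 = 1208 px; one third is 402.67 px.
The bottom-left point is one-third across and two-thirds down within the crop:
x = 2733 + 1 × 1561.00 ≈ 4294; y = 2497 + 2 × 402.67 ≈ 3302.

x = 4294 px, y = 3302 px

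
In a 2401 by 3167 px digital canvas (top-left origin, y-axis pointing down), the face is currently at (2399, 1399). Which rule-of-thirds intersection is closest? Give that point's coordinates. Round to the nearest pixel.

Third lines: x ∈ {800, 1601}, y ∈ {1056, 2111}.
2399 is closer to x = 1601; 1399 is closer to y = 1056.
So the nearest intersection is the upper-right power point.

(1601, 1056)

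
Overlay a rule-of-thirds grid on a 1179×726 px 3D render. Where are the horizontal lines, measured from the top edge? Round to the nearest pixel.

726 / 3 = 242, so the horizontal lines sit at one and two thirds of 726.

242 px and 484 px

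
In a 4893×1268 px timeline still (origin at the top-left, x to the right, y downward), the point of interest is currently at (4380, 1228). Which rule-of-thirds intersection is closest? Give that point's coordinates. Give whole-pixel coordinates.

Third lines: x ∈ {1631, 3262}, y ∈ {423, 845}.
4380 is closer to x = 3262; 1228 is closer to y = 845.
So the nearest intersection is the lower-right power point.

(3262, 845)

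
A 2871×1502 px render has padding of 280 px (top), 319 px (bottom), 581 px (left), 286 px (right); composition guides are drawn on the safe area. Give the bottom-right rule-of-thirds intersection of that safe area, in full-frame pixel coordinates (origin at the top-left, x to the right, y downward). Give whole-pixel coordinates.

(1917, 882)

Content width = 2871 − 581 − 286 = 2004 px; content height = 1502 − 280 − 319 = 903 px.
Bottom-right is two-thirds across and two-thirds down within the safe area.
x = 581 + 2 × 2004/3 = 581 + 1336.00 ≈ 1917
y = 280 + 2 × 903/3 = 280 + 602.00 ≈ 882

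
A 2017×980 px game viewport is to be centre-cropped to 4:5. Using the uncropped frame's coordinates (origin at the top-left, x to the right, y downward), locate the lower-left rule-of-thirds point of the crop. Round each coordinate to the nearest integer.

2017/980 > 4/5, so the 4:5 crop keeps the full height 980 and trims width to 980 × 4/5 = 784.00 px.
Left offset = (2017 − 784.00)/2 = 616.50 px; top offset = 0.
Lower-left is one-third across and two-thirds down within the crop:
x = 616.50 + 1 × 784.00/3 ≈ 878; y = 0.00 + 2 × 980.00/3 ≈ 653.

(878, 653)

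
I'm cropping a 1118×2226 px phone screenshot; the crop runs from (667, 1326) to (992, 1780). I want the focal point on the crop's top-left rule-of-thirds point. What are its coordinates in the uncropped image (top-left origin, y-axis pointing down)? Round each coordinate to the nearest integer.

Crop width = 992 − 667 = 325 px; one third is 108.33 px.
Crop height = 1780 − 1326 = 454 px; one third is 151.33 px.
The top-left point is one-third across and one-third down within the crop:
x = 667 + 1 × 108.33 ≈ 775; y = 1326 + 1 × 151.33 ≈ 1477.

(775, 1477)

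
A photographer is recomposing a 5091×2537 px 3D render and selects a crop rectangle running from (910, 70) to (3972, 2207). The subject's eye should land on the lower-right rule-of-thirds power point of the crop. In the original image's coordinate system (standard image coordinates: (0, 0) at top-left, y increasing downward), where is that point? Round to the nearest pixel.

Crop width = 3972 − 910 = 3062 px; one third is 1020.67 px.
Crop height = 2207 − 70 = 2137 px; one third is 712.33 px.
The lower-right point is two-thirds across and two-thirds down within the crop:
x = 910 + 2 × 1020.67 ≈ 2951; y = 70 + 2 × 712.33 ≈ 1495.

x = 2951 px, y = 1495 px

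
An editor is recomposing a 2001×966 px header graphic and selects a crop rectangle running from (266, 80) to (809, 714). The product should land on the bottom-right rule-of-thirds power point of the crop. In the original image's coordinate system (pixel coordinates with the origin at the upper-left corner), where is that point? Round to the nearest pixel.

Crop width = 809 − 266 = 543 px; one third is 181.00 px.
Crop height = 714 − 80 = 634 px; one third is 211.33 px.
The bottom-right point is two-thirds across and two-thirds down within the crop:
x = 266 + 2 × 181.00 ≈ 628; y = 80 + 2 × 211.33 ≈ 503.

x = 628 px, y = 503 px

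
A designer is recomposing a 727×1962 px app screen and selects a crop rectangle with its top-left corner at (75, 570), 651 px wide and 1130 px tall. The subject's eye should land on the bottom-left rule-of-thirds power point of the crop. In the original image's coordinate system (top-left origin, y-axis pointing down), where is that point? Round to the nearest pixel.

x = 292 px, y = 1323 px

One third of the crop width 651 is 217.00 px.
One third of the crop height 1130 is 376.67 px.
The bottom-left point is one-third across and two-thirds down within the crop:
x = 75 + 1 × 217.00 ≈ 292; y = 570 + 2 × 376.67 ≈ 1323.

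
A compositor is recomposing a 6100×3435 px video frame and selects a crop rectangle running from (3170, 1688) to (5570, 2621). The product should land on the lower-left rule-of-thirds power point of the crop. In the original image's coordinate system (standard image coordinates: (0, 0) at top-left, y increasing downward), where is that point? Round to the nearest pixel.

x = 3970 px, y = 2310 px

Crop width = 5570 − 3170 = 2400 px; one third is 800.00 px.
Crop height = 2621 − 1688 = 933 px; one third is 311.00 px.
The lower-left point is one-third across and two-thirds down within the crop:
x = 3170 + 1 × 800.00 ≈ 3970; y = 1688 + 2 × 311.00 ≈ 2310.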